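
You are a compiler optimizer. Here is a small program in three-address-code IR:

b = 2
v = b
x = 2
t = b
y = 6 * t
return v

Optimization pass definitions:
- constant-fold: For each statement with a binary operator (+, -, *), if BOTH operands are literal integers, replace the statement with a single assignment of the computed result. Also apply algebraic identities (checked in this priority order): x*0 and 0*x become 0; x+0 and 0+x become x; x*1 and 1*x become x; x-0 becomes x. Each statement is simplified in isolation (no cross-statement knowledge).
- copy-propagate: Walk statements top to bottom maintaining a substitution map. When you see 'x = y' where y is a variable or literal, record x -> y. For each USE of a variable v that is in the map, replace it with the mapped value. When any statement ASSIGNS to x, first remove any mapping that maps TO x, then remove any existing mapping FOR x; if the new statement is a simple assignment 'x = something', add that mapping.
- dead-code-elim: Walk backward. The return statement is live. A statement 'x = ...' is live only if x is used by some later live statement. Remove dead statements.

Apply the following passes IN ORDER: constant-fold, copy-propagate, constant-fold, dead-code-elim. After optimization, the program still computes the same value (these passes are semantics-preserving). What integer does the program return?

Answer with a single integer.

Initial IR:
  b = 2
  v = b
  x = 2
  t = b
  y = 6 * t
  return v
After constant-fold (6 stmts):
  b = 2
  v = b
  x = 2
  t = b
  y = 6 * t
  return v
After copy-propagate (6 stmts):
  b = 2
  v = 2
  x = 2
  t = 2
  y = 6 * 2
  return 2
After constant-fold (6 stmts):
  b = 2
  v = 2
  x = 2
  t = 2
  y = 12
  return 2
After dead-code-elim (1 stmts):
  return 2
Evaluate:
  b = 2  =>  b = 2
  v = b  =>  v = 2
  x = 2  =>  x = 2
  t = b  =>  t = 2
  y = 6 * t  =>  y = 12
  return v = 2

Answer: 2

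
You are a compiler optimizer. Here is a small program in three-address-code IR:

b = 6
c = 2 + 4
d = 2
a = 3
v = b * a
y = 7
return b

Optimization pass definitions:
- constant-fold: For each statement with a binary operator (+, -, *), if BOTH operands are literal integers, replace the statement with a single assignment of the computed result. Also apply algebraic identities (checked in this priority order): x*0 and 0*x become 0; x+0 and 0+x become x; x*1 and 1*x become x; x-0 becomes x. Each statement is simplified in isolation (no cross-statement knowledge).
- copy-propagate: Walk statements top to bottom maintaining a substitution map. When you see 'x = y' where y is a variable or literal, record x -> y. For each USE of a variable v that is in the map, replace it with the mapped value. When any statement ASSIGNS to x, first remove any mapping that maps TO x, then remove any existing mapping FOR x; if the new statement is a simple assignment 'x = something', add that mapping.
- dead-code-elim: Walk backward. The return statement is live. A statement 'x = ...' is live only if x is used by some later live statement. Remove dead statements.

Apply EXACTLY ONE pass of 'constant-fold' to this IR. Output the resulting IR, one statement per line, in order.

Answer: b = 6
c = 6
d = 2
a = 3
v = b * a
y = 7
return b

Derivation:
Applying constant-fold statement-by-statement:
  [1] b = 6  (unchanged)
  [2] c = 2 + 4  -> c = 6
  [3] d = 2  (unchanged)
  [4] a = 3  (unchanged)
  [5] v = b * a  (unchanged)
  [6] y = 7  (unchanged)
  [7] return b  (unchanged)
Result (7 stmts):
  b = 6
  c = 6
  d = 2
  a = 3
  v = b * a
  y = 7
  return b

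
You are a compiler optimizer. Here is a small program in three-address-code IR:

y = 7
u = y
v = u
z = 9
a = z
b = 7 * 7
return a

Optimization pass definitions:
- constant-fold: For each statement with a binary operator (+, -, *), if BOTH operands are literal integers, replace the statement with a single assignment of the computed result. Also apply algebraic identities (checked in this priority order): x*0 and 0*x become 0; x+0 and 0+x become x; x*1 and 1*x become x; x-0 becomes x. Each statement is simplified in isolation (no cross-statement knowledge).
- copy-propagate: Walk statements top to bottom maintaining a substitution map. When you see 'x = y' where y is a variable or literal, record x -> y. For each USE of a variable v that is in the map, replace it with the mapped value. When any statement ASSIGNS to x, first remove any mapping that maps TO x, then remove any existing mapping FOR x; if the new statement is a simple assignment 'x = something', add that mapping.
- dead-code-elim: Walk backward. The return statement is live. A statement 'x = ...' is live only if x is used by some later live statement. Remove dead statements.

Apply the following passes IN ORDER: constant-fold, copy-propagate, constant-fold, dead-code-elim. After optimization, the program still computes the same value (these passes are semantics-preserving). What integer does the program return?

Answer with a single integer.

Initial IR:
  y = 7
  u = y
  v = u
  z = 9
  a = z
  b = 7 * 7
  return a
After constant-fold (7 stmts):
  y = 7
  u = y
  v = u
  z = 9
  a = z
  b = 49
  return a
After copy-propagate (7 stmts):
  y = 7
  u = 7
  v = 7
  z = 9
  a = 9
  b = 49
  return 9
After constant-fold (7 stmts):
  y = 7
  u = 7
  v = 7
  z = 9
  a = 9
  b = 49
  return 9
After dead-code-elim (1 stmts):
  return 9
Evaluate:
  y = 7  =>  y = 7
  u = y  =>  u = 7
  v = u  =>  v = 7
  z = 9  =>  z = 9
  a = z  =>  a = 9
  b = 7 * 7  =>  b = 49
  return a = 9

Answer: 9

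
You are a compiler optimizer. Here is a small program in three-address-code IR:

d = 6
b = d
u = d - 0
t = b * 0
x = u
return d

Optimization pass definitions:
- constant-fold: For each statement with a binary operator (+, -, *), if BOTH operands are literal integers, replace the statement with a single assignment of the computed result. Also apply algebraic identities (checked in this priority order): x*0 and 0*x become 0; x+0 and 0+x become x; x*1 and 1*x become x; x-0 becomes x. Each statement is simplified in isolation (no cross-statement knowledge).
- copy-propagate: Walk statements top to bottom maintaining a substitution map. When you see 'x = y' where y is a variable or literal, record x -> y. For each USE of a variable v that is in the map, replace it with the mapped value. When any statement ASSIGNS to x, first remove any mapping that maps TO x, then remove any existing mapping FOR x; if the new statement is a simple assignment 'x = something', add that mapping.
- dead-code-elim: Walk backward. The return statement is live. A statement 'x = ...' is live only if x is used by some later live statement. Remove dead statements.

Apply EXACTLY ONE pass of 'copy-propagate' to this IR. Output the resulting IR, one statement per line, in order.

Applying copy-propagate statement-by-statement:
  [1] d = 6  (unchanged)
  [2] b = d  -> b = 6
  [3] u = d - 0  -> u = 6 - 0
  [4] t = b * 0  -> t = 6 * 0
  [5] x = u  (unchanged)
  [6] return d  -> return 6
Result (6 stmts):
  d = 6
  b = 6
  u = 6 - 0
  t = 6 * 0
  x = u
  return 6

Answer: d = 6
b = 6
u = 6 - 0
t = 6 * 0
x = u
return 6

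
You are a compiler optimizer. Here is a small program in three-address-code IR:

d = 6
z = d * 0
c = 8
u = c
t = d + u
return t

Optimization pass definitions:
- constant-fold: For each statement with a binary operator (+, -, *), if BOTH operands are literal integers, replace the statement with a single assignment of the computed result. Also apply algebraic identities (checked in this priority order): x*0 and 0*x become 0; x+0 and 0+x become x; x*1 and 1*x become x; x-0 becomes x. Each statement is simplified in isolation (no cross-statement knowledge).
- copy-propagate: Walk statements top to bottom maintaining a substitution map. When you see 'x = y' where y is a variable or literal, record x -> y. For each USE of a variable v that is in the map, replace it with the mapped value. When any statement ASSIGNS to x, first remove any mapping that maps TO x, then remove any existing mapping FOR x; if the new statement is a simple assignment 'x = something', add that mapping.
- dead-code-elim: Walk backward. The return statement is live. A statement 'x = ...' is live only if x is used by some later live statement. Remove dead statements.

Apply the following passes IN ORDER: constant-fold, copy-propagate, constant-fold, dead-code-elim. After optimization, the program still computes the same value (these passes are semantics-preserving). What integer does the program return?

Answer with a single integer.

Answer: 14

Derivation:
Initial IR:
  d = 6
  z = d * 0
  c = 8
  u = c
  t = d + u
  return t
After constant-fold (6 stmts):
  d = 6
  z = 0
  c = 8
  u = c
  t = d + u
  return t
After copy-propagate (6 stmts):
  d = 6
  z = 0
  c = 8
  u = 8
  t = 6 + 8
  return t
After constant-fold (6 stmts):
  d = 6
  z = 0
  c = 8
  u = 8
  t = 14
  return t
After dead-code-elim (2 stmts):
  t = 14
  return t
Evaluate:
  d = 6  =>  d = 6
  z = d * 0  =>  z = 0
  c = 8  =>  c = 8
  u = c  =>  u = 8
  t = d + u  =>  t = 14
  return t = 14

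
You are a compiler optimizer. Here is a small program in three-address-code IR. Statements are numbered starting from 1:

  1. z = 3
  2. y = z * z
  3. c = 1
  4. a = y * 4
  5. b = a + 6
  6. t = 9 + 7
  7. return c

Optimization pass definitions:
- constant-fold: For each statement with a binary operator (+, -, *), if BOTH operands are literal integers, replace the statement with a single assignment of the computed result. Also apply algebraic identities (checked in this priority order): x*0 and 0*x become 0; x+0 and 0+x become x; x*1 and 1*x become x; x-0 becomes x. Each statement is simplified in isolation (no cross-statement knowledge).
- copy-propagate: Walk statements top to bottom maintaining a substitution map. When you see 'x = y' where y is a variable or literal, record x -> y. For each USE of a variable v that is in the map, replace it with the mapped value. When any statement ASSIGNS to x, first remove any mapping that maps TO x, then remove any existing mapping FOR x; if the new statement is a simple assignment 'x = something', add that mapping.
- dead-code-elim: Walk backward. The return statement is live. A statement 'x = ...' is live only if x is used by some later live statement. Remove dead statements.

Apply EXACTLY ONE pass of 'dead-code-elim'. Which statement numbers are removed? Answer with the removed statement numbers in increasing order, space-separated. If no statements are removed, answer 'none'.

Answer: 1 2 4 5 6

Derivation:
Backward liveness scan:
Stmt 1 'z = 3': DEAD (z not in live set [])
Stmt 2 'y = z * z': DEAD (y not in live set [])
Stmt 3 'c = 1': KEEP (c is live); live-in = []
Stmt 4 'a = y * 4': DEAD (a not in live set ['c'])
Stmt 5 'b = a + 6': DEAD (b not in live set ['c'])
Stmt 6 't = 9 + 7': DEAD (t not in live set ['c'])
Stmt 7 'return c': KEEP (return); live-in = ['c']
Removed statement numbers: [1, 2, 4, 5, 6]
Surviving IR:
  c = 1
  return c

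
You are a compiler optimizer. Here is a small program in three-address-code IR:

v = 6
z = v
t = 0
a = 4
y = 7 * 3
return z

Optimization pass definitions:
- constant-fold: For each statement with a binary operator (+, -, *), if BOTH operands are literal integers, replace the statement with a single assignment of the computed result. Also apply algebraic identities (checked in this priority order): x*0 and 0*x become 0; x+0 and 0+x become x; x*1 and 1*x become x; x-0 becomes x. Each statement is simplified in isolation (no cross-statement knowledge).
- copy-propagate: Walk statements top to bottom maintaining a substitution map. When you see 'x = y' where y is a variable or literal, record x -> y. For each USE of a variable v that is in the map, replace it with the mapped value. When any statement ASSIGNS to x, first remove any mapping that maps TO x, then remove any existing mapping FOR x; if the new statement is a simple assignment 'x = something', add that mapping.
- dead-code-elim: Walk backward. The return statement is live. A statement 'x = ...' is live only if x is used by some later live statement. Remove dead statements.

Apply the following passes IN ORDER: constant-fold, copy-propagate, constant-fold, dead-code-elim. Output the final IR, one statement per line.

Answer: return 6

Derivation:
Initial IR:
  v = 6
  z = v
  t = 0
  a = 4
  y = 7 * 3
  return z
After constant-fold (6 stmts):
  v = 6
  z = v
  t = 0
  a = 4
  y = 21
  return z
After copy-propagate (6 stmts):
  v = 6
  z = 6
  t = 0
  a = 4
  y = 21
  return 6
After constant-fold (6 stmts):
  v = 6
  z = 6
  t = 0
  a = 4
  y = 21
  return 6
After dead-code-elim (1 stmts):
  return 6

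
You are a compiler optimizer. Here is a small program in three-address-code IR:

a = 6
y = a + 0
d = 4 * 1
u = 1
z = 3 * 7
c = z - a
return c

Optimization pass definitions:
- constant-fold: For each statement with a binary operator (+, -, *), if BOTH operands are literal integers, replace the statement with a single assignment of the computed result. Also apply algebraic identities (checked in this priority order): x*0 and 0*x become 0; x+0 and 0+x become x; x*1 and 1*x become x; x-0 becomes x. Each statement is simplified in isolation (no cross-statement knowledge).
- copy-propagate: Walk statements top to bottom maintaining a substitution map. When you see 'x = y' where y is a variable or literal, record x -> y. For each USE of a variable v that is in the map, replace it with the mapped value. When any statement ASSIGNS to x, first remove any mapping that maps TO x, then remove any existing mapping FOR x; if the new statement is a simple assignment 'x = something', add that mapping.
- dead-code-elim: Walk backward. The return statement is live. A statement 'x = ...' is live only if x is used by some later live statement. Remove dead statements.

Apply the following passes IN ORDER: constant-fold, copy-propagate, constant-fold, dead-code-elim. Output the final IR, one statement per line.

Answer: c = 15
return c

Derivation:
Initial IR:
  a = 6
  y = a + 0
  d = 4 * 1
  u = 1
  z = 3 * 7
  c = z - a
  return c
After constant-fold (7 stmts):
  a = 6
  y = a
  d = 4
  u = 1
  z = 21
  c = z - a
  return c
After copy-propagate (7 stmts):
  a = 6
  y = 6
  d = 4
  u = 1
  z = 21
  c = 21 - 6
  return c
After constant-fold (7 stmts):
  a = 6
  y = 6
  d = 4
  u = 1
  z = 21
  c = 15
  return c
After dead-code-elim (2 stmts):
  c = 15
  return c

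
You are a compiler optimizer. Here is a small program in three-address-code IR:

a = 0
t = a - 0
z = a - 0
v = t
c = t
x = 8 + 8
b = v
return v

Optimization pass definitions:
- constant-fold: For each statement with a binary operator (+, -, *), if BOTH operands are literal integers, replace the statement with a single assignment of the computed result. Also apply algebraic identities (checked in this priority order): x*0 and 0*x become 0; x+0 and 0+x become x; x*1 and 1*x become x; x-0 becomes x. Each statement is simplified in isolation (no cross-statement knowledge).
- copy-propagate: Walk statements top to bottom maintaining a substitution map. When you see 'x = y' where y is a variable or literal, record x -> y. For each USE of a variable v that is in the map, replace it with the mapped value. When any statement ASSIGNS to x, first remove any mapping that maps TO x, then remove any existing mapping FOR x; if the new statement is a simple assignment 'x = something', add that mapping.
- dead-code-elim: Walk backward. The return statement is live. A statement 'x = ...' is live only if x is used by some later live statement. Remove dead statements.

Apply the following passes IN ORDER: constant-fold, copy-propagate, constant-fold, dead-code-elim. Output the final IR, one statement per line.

Answer: return 0

Derivation:
Initial IR:
  a = 0
  t = a - 0
  z = a - 0
  v = t
  c = t
  x = 8 + 8
  b = v
  return v
After constant-fold (8 stmts):
  a = 0
  t = a
  z = a
  v = t
  c = t
  x = 16
  b = v
  return v
After copy-propagate (8 stmts):
  a = 0
  t = 0
  z = 0
  v = 0
  c = 0
  x = 16
  b = 0
  return 0
After constant-fold (8 stmts):
  a = 0
  t = 0
  z = 0
  v = 0
  c = 0
  x = 16
  b = 0
  return 0
After dead-code-elim (1 stmts):
  return 0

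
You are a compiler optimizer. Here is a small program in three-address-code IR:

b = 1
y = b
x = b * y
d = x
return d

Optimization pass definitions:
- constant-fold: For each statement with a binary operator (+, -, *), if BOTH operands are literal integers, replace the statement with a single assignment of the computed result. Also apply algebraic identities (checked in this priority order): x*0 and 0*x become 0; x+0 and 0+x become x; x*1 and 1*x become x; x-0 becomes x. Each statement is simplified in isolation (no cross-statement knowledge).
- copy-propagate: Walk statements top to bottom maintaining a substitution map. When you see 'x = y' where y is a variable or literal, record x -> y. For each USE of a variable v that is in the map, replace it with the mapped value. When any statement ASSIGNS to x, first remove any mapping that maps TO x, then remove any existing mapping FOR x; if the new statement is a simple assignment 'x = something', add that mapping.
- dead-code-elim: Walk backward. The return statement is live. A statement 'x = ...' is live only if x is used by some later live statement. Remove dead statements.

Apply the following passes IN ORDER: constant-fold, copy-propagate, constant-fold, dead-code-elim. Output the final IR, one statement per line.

Initial IR:
  b = 1
  y = b
  x = b * y
  d = x
  return d
After constant-fold (5 stmts):
  b = 1
  y = b
  x = b * y
  d = x
  return d
After copy-propagate (5 stmts):
  b = 1
  y = 1
  x = 1 * 1
  d = x
  return x
After constant-fold (5 stmts):
  b = 1
  y = 1
  x = 1
  d = x
  return x
After dead-code-elim (2 stmts):
  x = 1
  return x

Answer: x = 1
return x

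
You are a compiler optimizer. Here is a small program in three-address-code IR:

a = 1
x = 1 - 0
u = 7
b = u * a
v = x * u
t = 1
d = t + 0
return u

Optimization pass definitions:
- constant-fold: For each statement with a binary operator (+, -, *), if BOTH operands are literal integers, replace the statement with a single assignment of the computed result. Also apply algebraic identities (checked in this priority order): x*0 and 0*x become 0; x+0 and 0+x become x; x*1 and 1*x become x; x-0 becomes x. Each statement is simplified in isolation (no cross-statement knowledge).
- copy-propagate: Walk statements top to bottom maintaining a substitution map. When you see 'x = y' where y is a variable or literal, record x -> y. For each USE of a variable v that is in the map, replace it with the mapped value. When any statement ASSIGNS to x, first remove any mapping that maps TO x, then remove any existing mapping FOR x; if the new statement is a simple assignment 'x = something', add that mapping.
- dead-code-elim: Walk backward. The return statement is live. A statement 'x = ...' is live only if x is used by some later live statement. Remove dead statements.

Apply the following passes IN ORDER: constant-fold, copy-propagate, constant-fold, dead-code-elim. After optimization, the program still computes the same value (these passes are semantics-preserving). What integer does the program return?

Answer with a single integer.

Answer: 7

Derivation:
Initial IR:
  a = 1
  x = 1 - 0
  u = 7
  b = u * a
  v = x * u
  t = 1
  d = t + 0
  return u
After constant-fold (8 stmts):
  a = 1
  x = 1
  u = 7
  b = u * a
  v = x * u
  t = 1
  d = t
  return u
After copy-propagate (8 stmts):
  a = 1
  x = 1
  u = 7
  b = 7 * 1
  v = 1 * 7
  t = 1
  d = 1
  return 7
After constant-fold (8 stmts):
  a = 1
  x = 1
  u = 7
  b = 7
  v = 7
  t = 1
  d = 1
  return 7
After dead-code-elim (1 stmts):
  return 7
Evaluate:
  a = 1  =>  a = 1
  x = 1 - 0  =>  x = 1
  u = 7  =>  u = 7
  b = u * a  =>  b = 7
  v = x * u  =>  v = 7
  t = 1  =>  t = 1
  d = t + 0  =>  d = 1
  return u = 7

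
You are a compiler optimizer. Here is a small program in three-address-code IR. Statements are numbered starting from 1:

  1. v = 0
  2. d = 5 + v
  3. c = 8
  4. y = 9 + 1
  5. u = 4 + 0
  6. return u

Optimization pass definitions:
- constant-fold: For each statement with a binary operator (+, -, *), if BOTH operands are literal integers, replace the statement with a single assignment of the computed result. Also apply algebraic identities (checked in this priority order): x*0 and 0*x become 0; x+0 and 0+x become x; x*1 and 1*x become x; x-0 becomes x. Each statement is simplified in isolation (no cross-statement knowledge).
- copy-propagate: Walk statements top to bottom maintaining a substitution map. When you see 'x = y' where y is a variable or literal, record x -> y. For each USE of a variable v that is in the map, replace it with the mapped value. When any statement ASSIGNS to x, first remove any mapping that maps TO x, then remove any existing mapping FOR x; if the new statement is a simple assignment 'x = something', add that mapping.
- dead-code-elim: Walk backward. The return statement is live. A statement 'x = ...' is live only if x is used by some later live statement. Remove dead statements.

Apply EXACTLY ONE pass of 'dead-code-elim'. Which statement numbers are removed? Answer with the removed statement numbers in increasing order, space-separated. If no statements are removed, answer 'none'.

Answer: 1 2 3 4

Derivation:
Backward liveness scan:
Stmt 1 'v = 0': DEAD (v not in live set [])
Stmt 2 'd = 5 + v': DEAD (d not in live set [])
Stmt 3 'c = 8': DEAD (c not in live set [])
Stmt 4 'y = 9 + 1': DEAD (y not in live set [])
Stmt 5 'u = 4 + 0': KEEP (u is live); live-in = []
Stmt 6 'return u': KEEP (return); live-in = ['u']
Removed statement numbers: [1, 2, 3, 4]
Surviving IR:
  u = 4 + 0
  return u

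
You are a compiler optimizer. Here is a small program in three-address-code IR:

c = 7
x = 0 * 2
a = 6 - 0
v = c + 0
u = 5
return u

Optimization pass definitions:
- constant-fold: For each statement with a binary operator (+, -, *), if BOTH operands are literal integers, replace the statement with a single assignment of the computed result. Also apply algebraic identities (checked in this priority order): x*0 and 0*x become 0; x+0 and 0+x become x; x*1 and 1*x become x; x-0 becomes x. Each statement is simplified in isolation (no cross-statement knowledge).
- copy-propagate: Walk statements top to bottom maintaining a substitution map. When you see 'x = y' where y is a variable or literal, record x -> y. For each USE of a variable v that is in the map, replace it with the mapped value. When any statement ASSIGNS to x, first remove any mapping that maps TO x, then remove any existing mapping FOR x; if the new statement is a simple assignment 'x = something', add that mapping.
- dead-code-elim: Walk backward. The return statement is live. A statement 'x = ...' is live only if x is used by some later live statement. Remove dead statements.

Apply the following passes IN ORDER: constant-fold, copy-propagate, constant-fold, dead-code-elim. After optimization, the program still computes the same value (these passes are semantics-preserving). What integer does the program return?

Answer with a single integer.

Answer: 5

Derivation:
Initial IR:
  c = 7
  x = 0 * 2
  a = 6 - 0
  v = c + 0
  u = 5
  return u
After constant-fold (6 stmts):
  c = 7
  x = 0
  a = 6
  v = c
  u = 5
  return u
After copy-propagate (6 stmts):
  c = 7
  x = 0
  a = 6
  v = 7
  u = 5
  return 5
After constant-fold (6 stmts):
  c = 7
  x = 0
  a = 6
  v = 7
  u = 5
  return 5
After dead-code-elim (1 stmts):
  return 5
Evaluate:
  c = 7  =>  c = 7
  x = 0 * 2  =>  x = 0
  a = 6 - 0  =>  a = 6
  v = c + 0  =>  v = 7
  u = 5  =>  u = 5
  return u = 5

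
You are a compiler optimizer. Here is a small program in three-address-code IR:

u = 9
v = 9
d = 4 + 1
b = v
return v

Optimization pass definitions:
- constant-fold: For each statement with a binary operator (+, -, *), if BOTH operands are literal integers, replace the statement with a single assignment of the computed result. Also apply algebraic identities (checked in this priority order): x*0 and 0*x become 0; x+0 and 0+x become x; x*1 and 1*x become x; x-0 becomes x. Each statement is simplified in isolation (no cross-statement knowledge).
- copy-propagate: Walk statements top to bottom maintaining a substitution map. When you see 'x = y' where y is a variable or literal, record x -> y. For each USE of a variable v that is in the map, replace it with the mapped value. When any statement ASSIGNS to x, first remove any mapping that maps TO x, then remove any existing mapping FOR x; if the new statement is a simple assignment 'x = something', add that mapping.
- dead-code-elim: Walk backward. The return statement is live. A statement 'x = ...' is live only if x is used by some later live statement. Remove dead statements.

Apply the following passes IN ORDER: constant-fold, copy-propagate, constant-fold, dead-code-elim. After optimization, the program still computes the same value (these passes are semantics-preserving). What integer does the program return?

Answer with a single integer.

Initial IR:
  u = 9
  v = 9
  d = 4 + 1
  b = v
  return v
After constant-fold (5 stmts):
  u = 9
  v = 9
  d = 5
  b = v
  return v
After copy-propagate (5 stmts):
  u = 9
  v = 9
  d = 5
  b = 9
  return 9
After constant-fold (5 stmts):
  u = 9
  v = 9
  d = 5
  b = 9
  return 9
After dead-code-elim (1 stmts):
  return 9
Evaluate:
  u = 9  =>  u = 9
  v = 9  =>  v = 9
  d = 4 + 1  =>  d = 5
  b = v  =>  b = 9
  return v = 9

Answer: 9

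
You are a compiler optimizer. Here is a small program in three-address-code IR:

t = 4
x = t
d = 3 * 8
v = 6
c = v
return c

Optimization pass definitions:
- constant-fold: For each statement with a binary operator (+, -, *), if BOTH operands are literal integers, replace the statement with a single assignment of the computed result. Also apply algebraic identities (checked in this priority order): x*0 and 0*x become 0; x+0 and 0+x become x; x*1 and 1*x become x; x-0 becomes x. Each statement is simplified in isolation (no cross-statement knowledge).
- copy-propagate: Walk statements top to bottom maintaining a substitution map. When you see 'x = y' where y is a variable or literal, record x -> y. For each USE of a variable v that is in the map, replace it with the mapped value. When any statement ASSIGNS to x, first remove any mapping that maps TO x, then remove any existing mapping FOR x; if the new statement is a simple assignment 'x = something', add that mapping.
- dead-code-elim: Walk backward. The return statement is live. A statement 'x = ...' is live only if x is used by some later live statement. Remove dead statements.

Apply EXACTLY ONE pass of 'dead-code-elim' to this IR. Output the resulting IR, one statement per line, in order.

Answer: v = 6
c = v
return c

Derivation:
Applying dead-code-elim statement-by-statement:
  [6] return c  -> KEEP (return); live=['c']
  [5] c = v  -> KEEP; live=['v']
  [4] v = 6  -> KEEP; live=[]
  [3] d = 3 * 8  -> DEAD (d not live)
  [2] x = t  -> DEAD (x not live)
  [1] t = 4  -> DEAD (t not live)
Result (3 stmts):
  v = 6
  c = v
  return c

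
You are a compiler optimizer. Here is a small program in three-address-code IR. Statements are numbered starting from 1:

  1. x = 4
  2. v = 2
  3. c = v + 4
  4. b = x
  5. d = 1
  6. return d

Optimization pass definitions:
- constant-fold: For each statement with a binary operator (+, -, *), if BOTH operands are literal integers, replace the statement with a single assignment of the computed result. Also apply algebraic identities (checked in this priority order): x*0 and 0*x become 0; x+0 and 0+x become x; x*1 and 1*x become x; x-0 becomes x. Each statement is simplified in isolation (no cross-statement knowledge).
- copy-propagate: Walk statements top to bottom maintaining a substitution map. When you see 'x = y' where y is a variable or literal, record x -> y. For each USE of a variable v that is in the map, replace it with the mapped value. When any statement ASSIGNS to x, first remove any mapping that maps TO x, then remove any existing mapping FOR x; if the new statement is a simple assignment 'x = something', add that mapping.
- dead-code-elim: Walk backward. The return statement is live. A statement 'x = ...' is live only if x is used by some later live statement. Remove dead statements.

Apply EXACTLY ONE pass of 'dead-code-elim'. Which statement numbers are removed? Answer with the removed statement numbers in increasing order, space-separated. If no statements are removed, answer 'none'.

Answer: 1 2 3 4

Derivation:
Backward liveness scan:
Stmt 1 'x = 4': DEAD (x not in live set [])
Stmt 2 'v = 2': DEAD (v not in live set [])
Stmt 3 'c = v + 4': DEAD (c not in live set [])
Stmt 4 'b = x': DEAD (b not in live set [])
Stmt 5 'd = 1': KEEP (d is live); live-in = []
Stmt 6 'return d': KEEP (return); live-in = ['d']
Removed statement numbers: [1, 2, 3, 4]
Surviving IR:
  d = 1
  return d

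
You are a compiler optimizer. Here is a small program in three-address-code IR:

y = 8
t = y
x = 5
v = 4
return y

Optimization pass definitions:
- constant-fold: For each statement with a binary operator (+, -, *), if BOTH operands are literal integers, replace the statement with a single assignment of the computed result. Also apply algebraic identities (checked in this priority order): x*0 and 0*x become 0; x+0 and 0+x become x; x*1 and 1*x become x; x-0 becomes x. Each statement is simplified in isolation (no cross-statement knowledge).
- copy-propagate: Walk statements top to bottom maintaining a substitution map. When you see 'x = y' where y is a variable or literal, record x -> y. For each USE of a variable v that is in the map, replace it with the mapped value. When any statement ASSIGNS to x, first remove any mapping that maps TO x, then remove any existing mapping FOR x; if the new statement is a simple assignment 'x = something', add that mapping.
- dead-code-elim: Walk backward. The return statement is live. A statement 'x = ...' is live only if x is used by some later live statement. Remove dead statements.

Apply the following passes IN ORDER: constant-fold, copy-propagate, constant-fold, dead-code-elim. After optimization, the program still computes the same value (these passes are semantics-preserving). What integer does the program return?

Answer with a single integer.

Answer: 8

Derivation:
Initial IR:
  y = 8
  t = y
  x = 5
  v = 4
  return y
After constant-fold (5 stmts):
  y = 8
  t = y
  x = 5
  v = 4
  return y
After copy-propagate (5 stmts):
  y = 8
  t = 8
  x = 5
  v = 4
  return 8
After constant-fold (5 stmts):
  y = 8
  t = 8
  x = 5
  v = 4
  return 8
After dead-code-elim (1 stmts):
  return 8
Evaluate:
  y = 8  =>  y = 8
  t = y  =>  t = 8
  x = 5  =>  x = 5
  v = 4  =>  v = 4
  return y = 8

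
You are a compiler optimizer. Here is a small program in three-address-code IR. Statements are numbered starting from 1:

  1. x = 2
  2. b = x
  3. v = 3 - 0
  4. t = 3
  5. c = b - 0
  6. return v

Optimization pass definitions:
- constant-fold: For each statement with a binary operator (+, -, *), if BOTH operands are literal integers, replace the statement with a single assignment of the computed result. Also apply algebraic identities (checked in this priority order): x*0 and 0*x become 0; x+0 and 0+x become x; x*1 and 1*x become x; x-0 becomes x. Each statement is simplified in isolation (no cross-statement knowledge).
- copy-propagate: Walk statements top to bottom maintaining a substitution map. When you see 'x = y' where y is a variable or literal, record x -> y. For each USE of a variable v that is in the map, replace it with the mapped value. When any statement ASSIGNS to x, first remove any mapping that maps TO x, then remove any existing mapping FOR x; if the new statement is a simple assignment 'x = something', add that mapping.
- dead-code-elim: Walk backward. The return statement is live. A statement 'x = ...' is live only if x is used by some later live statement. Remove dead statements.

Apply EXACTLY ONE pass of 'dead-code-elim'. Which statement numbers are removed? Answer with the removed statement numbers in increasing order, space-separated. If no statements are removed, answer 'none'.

Answer: 1 2 4 5

Derivation:
Backward liveness scan:
Stmt 1 'x = 2': DEAD (x not in live set [])
Stmt 2 'b = x': DEAD (b not in live set [])
Stmt 3 'v = 3 - 0': KEEP (v is live); live-in = []
Stmt 4 't = 3': DEAD (t not in live set ['v'])
Stmt 5 'c = b - 0': DEAD (c not in live set ['v'])
Stmt 6 'return v': KEEP (return); live-in = ['v']
Removed statement numbers: [1, 2, 4, 5]
Surviving IR:
  v = 3 - 0
  return v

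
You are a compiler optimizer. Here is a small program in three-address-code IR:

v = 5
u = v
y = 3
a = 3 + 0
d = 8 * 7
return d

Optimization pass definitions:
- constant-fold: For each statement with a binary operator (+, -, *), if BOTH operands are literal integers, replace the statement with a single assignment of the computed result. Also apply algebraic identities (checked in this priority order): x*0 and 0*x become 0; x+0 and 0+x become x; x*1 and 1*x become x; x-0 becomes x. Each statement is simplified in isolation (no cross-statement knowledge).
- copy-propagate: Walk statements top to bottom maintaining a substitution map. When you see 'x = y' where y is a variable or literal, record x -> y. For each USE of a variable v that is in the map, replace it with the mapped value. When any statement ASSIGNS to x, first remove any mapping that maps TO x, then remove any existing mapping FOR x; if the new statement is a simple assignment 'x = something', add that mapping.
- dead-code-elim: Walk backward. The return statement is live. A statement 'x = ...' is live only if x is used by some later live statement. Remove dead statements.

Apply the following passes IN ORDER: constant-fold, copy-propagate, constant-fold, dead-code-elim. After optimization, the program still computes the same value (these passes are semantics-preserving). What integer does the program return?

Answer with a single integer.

Answer: 56

Derivation:
Initial IR:
  v = 5
  u = v
  y = 3
  a = 3 + 0
  d = 8 * 7
  return d
After constant-fold (6 stmts):
  v = 5
  u = v
  y = 3
  a = 3
  d = 56
  return d
After copy-propagate (6 stmts):
  v = 5
  u = 5
  y = 3
  a = 3
  d = 56
  return 56
After constant-fold (6 stmts):
  v = 5
  u = 5
  y = 3
  a = 3
  d = 56
  return 56
After dead-code-elim (1 stmts):
  return 56
Evaluate:
  v = 5  =>  v = 5
  u = v  =>  u = 5
  y = 3  =>  y = 3
  a = 3 + 0  =>  a = 3
  d = 8 * 7  =>  d = 56
  return d = 56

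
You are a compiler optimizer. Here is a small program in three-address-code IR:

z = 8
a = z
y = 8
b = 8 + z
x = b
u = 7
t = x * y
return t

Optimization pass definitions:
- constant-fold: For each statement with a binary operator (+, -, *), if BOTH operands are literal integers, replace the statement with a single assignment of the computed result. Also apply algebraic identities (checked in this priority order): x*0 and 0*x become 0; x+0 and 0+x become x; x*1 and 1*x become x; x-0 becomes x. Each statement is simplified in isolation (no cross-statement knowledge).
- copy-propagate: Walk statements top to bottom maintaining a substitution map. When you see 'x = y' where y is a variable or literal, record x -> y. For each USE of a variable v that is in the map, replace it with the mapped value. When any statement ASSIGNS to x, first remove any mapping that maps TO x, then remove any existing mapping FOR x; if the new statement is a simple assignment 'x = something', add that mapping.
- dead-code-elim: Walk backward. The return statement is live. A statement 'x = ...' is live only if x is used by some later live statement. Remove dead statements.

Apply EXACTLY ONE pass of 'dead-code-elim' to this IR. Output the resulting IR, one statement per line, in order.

Applying dead-code-elim statement-by-statement:
  [8] return t  -> KEEP (return); live=['t']
  [7] t = x * y  -> KEEP; live=['x', 'y']
  [6] u = 7  -> DEAD (u not live)
  [5] x = b  -> KEEP; live=['b', 'y']
  [4] b = 8 + z  -> KEEP; live=['y', 'z']
  [3] y = 8  -> KEEP; live=['z']
  [2] a = z  -> DEAD (a not live)
  [1] z = 8  -> KEEP; live=[]
Result (6 stmts):
  z = 8
  y = 8
  b = 8 + z
  x = b
  t = x * y
  return t

Answer: z = 8
y = 8
b = 8 + z
x = b
t = x * y
return t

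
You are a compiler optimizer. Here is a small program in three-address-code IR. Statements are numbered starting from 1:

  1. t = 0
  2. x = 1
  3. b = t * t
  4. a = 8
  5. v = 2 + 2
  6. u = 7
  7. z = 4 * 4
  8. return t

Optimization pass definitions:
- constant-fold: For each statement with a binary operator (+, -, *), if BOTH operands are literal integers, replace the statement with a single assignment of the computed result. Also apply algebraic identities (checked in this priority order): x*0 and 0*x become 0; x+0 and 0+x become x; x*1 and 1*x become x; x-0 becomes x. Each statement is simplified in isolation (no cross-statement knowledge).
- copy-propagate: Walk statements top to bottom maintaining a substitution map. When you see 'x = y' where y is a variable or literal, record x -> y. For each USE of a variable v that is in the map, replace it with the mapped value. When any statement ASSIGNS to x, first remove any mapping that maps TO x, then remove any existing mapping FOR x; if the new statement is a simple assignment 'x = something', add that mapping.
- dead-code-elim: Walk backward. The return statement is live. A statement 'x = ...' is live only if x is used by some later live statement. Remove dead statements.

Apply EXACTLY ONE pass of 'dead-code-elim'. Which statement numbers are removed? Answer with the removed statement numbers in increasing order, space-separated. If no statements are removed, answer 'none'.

Backward liveness scan:
Stmt 1 't = 0': KEEP (t is live); live-in = []
Stmt 2 'x = 1': DEAD (x not in live set ['t'])
Stmt 3 'b = t * t': DEAD (b not in live set ['t'])
Stmt 4 'a = 8': DEAD (a not in live set ['t'])
Stmt 5 'v = 2 + 2': DEAD (v not in live set ['t'])
Stmt 6 'u = 7': DEAD (u not in live set ['t'])
Stmt 7 'z = 4 * 4': DEAD (z not in live set ['t'])
Stmt 8 'return t': KEEP (return); live-in = ['t']
Removed statement numbers: [2, 3, 4, 5, 6, 7]
Surviving IR:
  t = 0
  return t

Answer: 2 3 4 5 6 7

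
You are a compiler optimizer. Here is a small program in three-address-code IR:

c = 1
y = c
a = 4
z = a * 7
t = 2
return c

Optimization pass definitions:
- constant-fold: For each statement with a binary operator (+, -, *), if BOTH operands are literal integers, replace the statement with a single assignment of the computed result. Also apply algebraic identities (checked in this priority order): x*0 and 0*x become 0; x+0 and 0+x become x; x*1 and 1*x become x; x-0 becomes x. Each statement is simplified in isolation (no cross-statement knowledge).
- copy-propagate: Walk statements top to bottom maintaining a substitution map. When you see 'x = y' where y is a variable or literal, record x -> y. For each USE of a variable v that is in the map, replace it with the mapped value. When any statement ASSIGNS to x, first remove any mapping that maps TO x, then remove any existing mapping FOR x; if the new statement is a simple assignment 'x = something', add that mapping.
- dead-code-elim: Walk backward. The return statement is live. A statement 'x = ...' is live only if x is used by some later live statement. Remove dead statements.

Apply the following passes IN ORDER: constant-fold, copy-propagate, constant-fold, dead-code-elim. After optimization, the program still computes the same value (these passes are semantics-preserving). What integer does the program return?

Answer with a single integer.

Answer: 1

Derivation:
Initial IR:
  c = 1
  y = c
  a = 4
  z = a * 7
  t = 2
  return c
After constant-fold (6 stmts):
  c = 1
  y = c
  a = 4
  z = a * 7
  t = 2
  return c
After copy-propagate (6 stmts):
  c = 1
  y = 1
  a = 4
  z = 4 * 7
  t = 2
  return 1
After constant-fold (6 stmts):
  c = 1
  y = 1
  a = 4
  z = 28
  t = 2
  return 1
After dead-code-elim (1 stmts):
  return 1
Evaluate:
  c = 1  =>  c = 1
  y = c  =>  y = 1
  a = 4  =>  a = 4
  z = a * 7  =>  z = 28
  t = 2  =>  t = 2
  return c = 1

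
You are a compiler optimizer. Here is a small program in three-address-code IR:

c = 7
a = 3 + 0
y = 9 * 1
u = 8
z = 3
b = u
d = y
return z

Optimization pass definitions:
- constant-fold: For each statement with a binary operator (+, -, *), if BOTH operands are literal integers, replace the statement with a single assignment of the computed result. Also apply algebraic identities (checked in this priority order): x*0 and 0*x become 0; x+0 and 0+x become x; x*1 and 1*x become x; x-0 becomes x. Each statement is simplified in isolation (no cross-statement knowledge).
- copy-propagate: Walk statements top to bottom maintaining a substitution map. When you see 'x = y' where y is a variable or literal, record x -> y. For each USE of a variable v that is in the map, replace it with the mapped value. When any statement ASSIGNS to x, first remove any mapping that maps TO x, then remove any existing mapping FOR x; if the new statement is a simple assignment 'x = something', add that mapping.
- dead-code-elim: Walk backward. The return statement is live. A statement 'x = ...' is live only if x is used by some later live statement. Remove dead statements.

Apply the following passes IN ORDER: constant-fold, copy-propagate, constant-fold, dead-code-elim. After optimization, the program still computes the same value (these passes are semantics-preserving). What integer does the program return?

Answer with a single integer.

Initial IR:
  c = 7
  a = 3 + 0
  y = 9 * 1
  u = 8
  z = 3
  b = u
  d = y
  return z
After constant-fold (8 stmts):
  c = 7
  a = 3
  y = 9
  u = 8
  z = 3
  b = u
  d = y
  return z
After copy-propagate (8 stmts):
  c = 7
  a = 3
  y = 9
  u = 8
  z = 3
  b = 8
  d = 9
  return 3
After constant-fold (8 stmts):
  c = 7
  a = 3
  y = 9
  u = 8
  z = 3
  b = 8
  d = 9
  return 3
After dead-code-elim (1 stmts):
  return 3
Evaluate:
  c = 7  =>  c = 7
  a = 3 + 0  =>  a = 3
  y = 9 * 1  =>  y = 9
  u = 8  =>  u = 8
  z = 3  =>  z = 3
  b = u  =>  b = 8
  d = y  =>  d = 9
  return z = 3

Answer: 3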